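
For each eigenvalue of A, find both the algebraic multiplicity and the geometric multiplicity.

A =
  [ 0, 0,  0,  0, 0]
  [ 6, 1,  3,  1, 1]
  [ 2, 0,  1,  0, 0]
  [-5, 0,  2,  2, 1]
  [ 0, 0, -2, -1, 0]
λ = 0: alg = 1, geom = 1; λ = 1: alg = 4, geom = 2

Step 1 — factor the characteristic polynomial to read off the algebraic multiplicities:
  χ_A(x) = x*(x - 1)^4

Step 2 — compute geometric multiplicities via the rank-nullity identity g(λ) = n − rank(A − λI):
  rank(A − (0)·I) = 4, so dim ker(A − (0)·I) = n − 4 = 1
  rank(A − (1)·I) = 3, so dim ker(A − (1)·I) = n − 3 = 2

Summary:
  λ = 0: algebraic multiplicity = 1, geometric multiplicity = 1
  λ = 1: algebraic multiplicity = 4, geometric multiplicity = 2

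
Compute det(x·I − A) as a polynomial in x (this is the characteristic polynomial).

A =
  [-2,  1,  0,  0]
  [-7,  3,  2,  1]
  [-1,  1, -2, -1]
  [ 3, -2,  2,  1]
x^4

Expanding det(x·I − A) (e.g. by cofactor expansion or by noting that A is similar to its Jordan form J, which has the same characteristic polynomial as A) gives
  χ_A(x) = x^4
which factors as x^4. The eigenvalues (with algebraic multiplicities) are λ = 0 with multiplicity 4.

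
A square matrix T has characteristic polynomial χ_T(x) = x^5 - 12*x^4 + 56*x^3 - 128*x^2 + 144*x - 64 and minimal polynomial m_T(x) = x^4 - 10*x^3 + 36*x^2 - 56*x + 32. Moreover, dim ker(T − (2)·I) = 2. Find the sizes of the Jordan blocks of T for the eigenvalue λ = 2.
Block sizes for λ = 2: [3, 1]

Step 1 — from the characteristic polynomial, algebraic multiplicity of λ = 2 is 4. From dim ker(T − (2)·I) = 2, there are exactly 2 Jordan blocks for λ = 2.
Step 2 — from the minimal polynomial, the factor (x − 2)^3 tells us the largest block for λ = 2 has size 3.
Step 3 — with total size 4, 2 blocks, and largest block 3, the block sizes (in nonincreasing order) are [3, 1].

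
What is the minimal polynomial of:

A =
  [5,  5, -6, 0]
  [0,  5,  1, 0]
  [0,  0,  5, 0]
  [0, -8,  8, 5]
x^3 - 15*x^2 + 75*x - 125

The characteristic polynomial is χ_A(x) = (x - 5)^4, so the eigenvalues are known. The minimal polynomial is
  m_A(x) = Π_λ (x − λ)^{k_λ}
where k_λ is the size of the *largest* Jordan block for λ (equivalently, the smallest k with (A − λI)^k v = 0 for every generalised eigenvector v of λ).

  λ = 5: largest Jordan block has size 3, contributing (x − 5)^3

So m_A(x) = (x - 5)^3 = x^3 - 15*x^2 + 75*x - 125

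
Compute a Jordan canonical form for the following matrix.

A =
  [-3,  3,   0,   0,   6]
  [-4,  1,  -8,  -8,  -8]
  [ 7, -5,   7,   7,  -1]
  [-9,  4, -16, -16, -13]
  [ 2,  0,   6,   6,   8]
J_2(-1) ⊕ J_1(-1) ⊕ J_2(0)

The characteristic polynomial is
  det(x·I − A) = x^5 + 3*x^4 + 3*x^3 + x^2 = x^2*(x + 1)^3

Eigenvalues and multiplicities (the geometric multiplicity of λ is n − rank(A − λI), which equals the number of Jordan blocks for λ):
  λ = -1: algebraic multiplicity = 3, geometric multiplicity = 2
  λ = 0: algebraic multiplicity = 2, geometric multiplicity = 1

Determining the block sizes for each eigenvalue:
  λ = -1: 2 blocks summing to 3 forces exactly one block of size 2 and the rest size 1 → block sizes [2, 1]
  λ = 0: one block (gm = 1), so the single block has size am = 2 → block sizes [2]

Assembling the blocks gives a Jordan form
J =
  [-1,  1,  0, 0, 0]
  [ 0, -1,  0, 0, 0]
  [ 0,  0, -1, 0, 0]
  [ 0,  0,  0, 0, 1]
  [ 0,  0,  0, 0, 0]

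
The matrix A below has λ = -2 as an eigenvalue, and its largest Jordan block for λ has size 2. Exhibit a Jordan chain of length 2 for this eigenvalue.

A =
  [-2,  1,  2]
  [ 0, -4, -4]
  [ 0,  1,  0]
A Jordan chain for λ = -2 of length 2:
v_1 = (1, -2, 1)ᵀ
v_2 = (0, 1, 0)ᵀ

Let N = A − (-2)·I. We want v_2 with N^2 v_2 = 0 but N^1 v_2 ≠ 0; then v_{j-1} := N · v_j for j = 2, …, 2.

Pick v_2 = (0, 1, 0)ᵀ.
Then v_1 = N · v_2 = (1, -2, 1)ᵀ.

Sanity check: (A − (-2)·I) v_1 = (0, 0, 0)ᵀ = 0. ✓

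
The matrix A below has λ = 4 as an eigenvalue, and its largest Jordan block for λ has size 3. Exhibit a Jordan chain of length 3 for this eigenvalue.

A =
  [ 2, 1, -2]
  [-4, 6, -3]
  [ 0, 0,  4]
A Jordan chain for λ = 4 of length 3:
v_1 = (1, 2, 0)ᵀ
v_2 = (-2, -3, 0)ᵀ
v_3 = (0, 0, 1)ᵀ

Let N = A − (4)·I. We want v_3 with N^3 v_3 = 0 but N^2 v_3 ≠ 0; then v_{j-1} := N · v_j for j = 3, …, 2.

Pick v_3 = (0, 0, 1)ᵀ.
Then v_2 = N · v_3 = (-2, -3, 0)ᵀ.
Then v_1 = N · v_2 = (1, 2, 0)ᵀ.

Sanity check: (A − (4)·I) v_1 = (0, 0, 0)ᵀ = 0. ✓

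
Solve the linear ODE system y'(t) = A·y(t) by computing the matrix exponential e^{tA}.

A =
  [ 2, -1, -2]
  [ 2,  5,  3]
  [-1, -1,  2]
e^{tA} =
  [t^2*exp(3*t)/2 - t*exp(3*t) + exp(3*t), t^2*exp(3*t)/2 - t*exp(3*t), t^2*exp(3*t)/2 - 2*t*exp(3*t)]
  [-t^2*exp(3*t)/2 + 2*t*exp(3*t), -t^2*exp(3*t)/2 + 2*t*exp(3*t) + exp(3*t), -t^2*exp(3*t)/2 + 3*t*exp(3*t)]
  [-t*exp(3*t), -t*exp(3*t), -t*exp(3*t) + exp(3*t)]

Strategy: write A = P · J · P⁻¹ where J is a Jordan canonical form, so e^{tA} = P · e^{tJ} · P⁻¹, and e^{tJ} can be computed block-by-block.

A has Jordan form
J =
  [3, 1, 0]
  [0, 3, 1]
  [0, 0, 3]
(up to reordering of blocks).

Per-block formulas:
  For a 3×3 Jordan block J_3(3): exp(t · J_3(3)) = e^(3t)·(I + t·N + (t^2/2)·N^2), where N is the 3×3 nilpotent shift.

After assembling e^{tJ} and conjugating by P, we get:

e^{tA} =
  [t^2*exp(3*t)/2 - t*exp(3*t) + exp(3*t), t^2*exp(3*t)/2 - t*exp(3*t), t^2*exp(3*t)/2 - 2*t*exp(3*t)]
  [-t^2*exp(3*t)/2 + 2*t*exp(3*t), -t^2*exp(3*t)/2 + 2*t*exp(3*t) + exp(3*t), -t^2*exp(3*t)/2 + 3*t*exp(3*t)]
  [-t*exp(3*t), -t*exp(3*t), -t*exp(3*t) + exp(3*t)]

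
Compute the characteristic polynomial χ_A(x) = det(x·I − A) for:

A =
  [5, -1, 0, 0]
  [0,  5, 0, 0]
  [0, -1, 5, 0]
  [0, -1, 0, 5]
x^4 - 20*x^3 + 150*x^2 - 500*x + 625

Expanding det(x·I − A) (e.g. by cofactor expansion or by noting that A is similar to its Jordan form J, which has the same characteristic polynomial as A) gives
  χ_A(x) = x^4 - 20*x^3 + 150*x^2 - 500*x + 625
which factors as (x - 5)^4. The eigenvalues (with algebraic multiplicities) are λ = 5 with multiplicity 4.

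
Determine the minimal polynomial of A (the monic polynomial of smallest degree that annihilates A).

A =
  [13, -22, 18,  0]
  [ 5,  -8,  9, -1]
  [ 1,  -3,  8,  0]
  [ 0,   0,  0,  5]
x^4 - 18*x^3 + 120*x^2 - 350*x + 375

The characteristic polynomial is χ_A(x) = (x - 5)^3*(x - 3), so the eigenvalues are known. The minimal polynomial is
  m_A(x) = Π_λ (x − λ)^{k_λ}
where k_λ is the size of the *largest* Jordan block for λ (equivalently, the smallest k with (A − λI)^k v = 0 for every generalised eigenvector v of λ).

  λ = 3: largest Jordan block has size 1, contributing (x − 3)
  λ = 5: largest Jordan block has size 3, contributing (x − 5)^3

So m_A(x) = (x - 5)^3*(x - 3) = x^4 - 18*x^3 + 120*x^2 - 350*x + 375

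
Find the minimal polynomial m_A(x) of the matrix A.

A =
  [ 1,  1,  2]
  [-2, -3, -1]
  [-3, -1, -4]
x^3 + 6*x^2 + 12*x + 8

The characteristic polynomial is χ_A(x) = (x + 2)^3, so the eigenvalues are known. The minimal polynomial is
  m_A(x) = Π_λ (x − λ)^{k_λ}
where k_λ is the size of the *largest* Jordan block for λ (equivalently, the smallest k with (A − λI)^k v = 0 for every generalised eigenvector v of λ).

  λ = -2: largest Jordan block has size 3, contributing (x + 2)^3

So m_A(x) = (x + 2)^3 = x^3 + 6*x^2 + 12*x + 8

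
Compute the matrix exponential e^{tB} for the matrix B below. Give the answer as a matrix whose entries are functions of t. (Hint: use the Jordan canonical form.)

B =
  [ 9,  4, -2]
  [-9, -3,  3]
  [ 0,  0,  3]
e^{tB} =
  [6*t*exp(3*t) + exp(3*t), 4*t*exp(3*t), -2*t*exp(3*t)]
  [-9*t*exp(3*t), -6*t*exp(3*t) + exp(3*t), 3*t*exp(3*t)]
  [0, 0, exp(3*t)]

Strategy: write B = P · J · P⁻¹ where J is a Jordan canonical form, so e^{tB} = P · e^{tJ} · P⁻¹, and e^{tJ} can be computed block-by-block.

B has Jordan form
J =
  [3, 1, 0]
  [0, 3, 0]
  [0, 0, 3]
(up to reordering of blocks).

Per-block formulas:
  For a 2×2 Jordan block J_2(3): exp(t · J_2(3)) = e^(3t)·(I + t·N), where N is the 2×2 nilpotent shift.
  For a 1×1 block at λ = 3: exp(t · [3]) = [e^(3t)].

After assembling e^{tJ} and conjugating by P, we get:

e^{tB} =
  [6*t*exp(3*t) + exp(3*t), 4*t*exp(3*t), -2*t*exp(3*t)]
  [-9*t*exp(3*t), -6*t*exp(3*t) + exp(3*t), 3*t*exp(3*t)]
  [0, 0, exp(3*t)]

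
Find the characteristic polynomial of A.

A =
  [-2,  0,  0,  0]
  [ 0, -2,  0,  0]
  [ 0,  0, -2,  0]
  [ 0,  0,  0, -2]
x^4 + 8*x^3 + 24*x^2 + 32*x + 16

Expanding det(x·I − A) (e.g. by cofactor expansion or by noting that A is similar to its Jordan form J, which has the same characteristic polynomial as A) gives
  χ_A(x) = x^4 + 8*x^3 + 24*x^2 + 32*x + 16
which factors as (x + 2)^4. The eigenvalues (with algebraic multiplicities) are λ = -2 with multiplicity 4.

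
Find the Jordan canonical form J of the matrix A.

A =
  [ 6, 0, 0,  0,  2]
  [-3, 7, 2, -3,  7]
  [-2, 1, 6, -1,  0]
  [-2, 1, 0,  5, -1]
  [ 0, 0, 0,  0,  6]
J_3(6) ⊕ J_2(6)

The characteristic polynomial is
  det(x·I − A) = x^5 - 30*x^4 + 360*x^3 - 2160*x^2 + 6480*x - 7776 = (x - 6)^5

Eigenvalues and multiplicities (the geometric multiplicity of λ is n − rank(A − λI), which equals the number of Jordan blocks for λ):
  λ = 6: algebraic multiplicity = 5, geometric multiplicity = 2

Determining the block sizes for each eigenvalue:
  λ = 6: with am = 5 and gm = 2, the partition is not yet determined (e.g. several partitions of 5 into 2 parts exist). Let N = A − (6)·I. Computing rank(N^1) = 3, rank(N^2) = 1, rank(N^3) = 0; the number of blocks of size ≥ j is rank(N^{j−1}) − rank(N^j), giving [2, 2, 1]. So we have 1 block(s) of size 3, 1 block(s) of size 2 → block sizes [3, 2]

Assembling the blocks gives a Jordan form
J =
  [6, 1, 0, 0, 0]
  [0, 6, 1, 0, 0]
  [0, 0, 6, 0, 0]
  [0, 0, 0, 6, 1]
  [0, 0, 0, 0, 6]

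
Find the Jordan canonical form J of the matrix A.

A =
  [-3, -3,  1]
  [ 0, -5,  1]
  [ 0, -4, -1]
J_3(-3)

The characteristic polynomial is
  det(x·I − A) = x^3 + 9*x^2 + 27*x + 27 = (x + 3)^3

Eigenvalues and multiplicities (the geometric multiplicity of λ is n − rank(A − λI), which equals the number of Jordan blocks for λ):
  λ = -3: algebraic multiplicity = 3, geometric multiplicity = 1

Determining the block sizes for each eigenvalue:
  λ = -3: one block (gm = 1), so the single block has size am = 3 → block sizes [3]

Assembling the blocks gives a Jordan form
J =
  [-3,  1,  0]
  [ 0, -3,  1]
  [ 0,  0, -3]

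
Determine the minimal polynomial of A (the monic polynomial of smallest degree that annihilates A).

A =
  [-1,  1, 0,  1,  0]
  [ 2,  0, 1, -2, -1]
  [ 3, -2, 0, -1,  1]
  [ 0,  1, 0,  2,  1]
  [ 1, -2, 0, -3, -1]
x^3

The characteristic polynomial is χ_A(x) = x^5, so the eigenvalues are known. The minimal polynomial is
  m_A(x) = Π_λ (x − λ)^{k_λ}
where k_λ is the size of the *largest* Jordan block for λ (equivalently, the smallest k with (A − λI)^k v = 0 for every generalised eigenvector v of λ).

  λ = 0: largest Jordan block has size 3, contributing (x − 0)^3

So m_A(x) = x^3 = x^3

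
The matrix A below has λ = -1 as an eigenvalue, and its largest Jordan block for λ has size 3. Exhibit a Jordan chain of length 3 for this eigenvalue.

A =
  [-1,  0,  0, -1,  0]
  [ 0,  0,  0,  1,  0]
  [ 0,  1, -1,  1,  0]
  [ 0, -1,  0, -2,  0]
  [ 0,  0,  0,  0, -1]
A Jordan chain for λ = -1 of length 3:
v_1 = (1, 0, 0, 0, 0)ᵀ
v_2 = (0, 1, 1, -1, 0)ᵀ
v_3 = (0, 1, 0, 0, 0)ᵀ

Let N = A − (-1)·I. We want v_3 with N^3 v_3 = 0 but N^2 v_3 ≠ 0; then v_{j-1} := N · v_j for j = 3, …, 2.

Pick v_3 = (0, 1, 0, 0, 0)ᵀ.
Then v_2 = N · v_3 = (0, 1, 1, -1, 0)ᵀ.
Then v_1 = N · v_2 = (1, 0, 0, 0, 0)ᵀ.

Sanity check: (A − (-1)·I) v_1 = (0, 0, 0, 0, 0)ᵀ = 0. ✓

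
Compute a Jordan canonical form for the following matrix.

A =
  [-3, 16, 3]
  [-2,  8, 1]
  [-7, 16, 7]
J_3(4)

The characteristic polynomial is
  det(x·I − A) = x^3 - 12*x^2 + 48*x - 64 = (x - 4)^3

Eigenvalues and multiplicities (the geometric multiplicity of λ is n − rank(A − λI), which equals the number of Jordan blocks for λ):
  λ = 4: algebraic multiplicity = 3, geometric multiplicity = 1

Determining the block sizes for each eigenvalue:
  λ = 4: one block (gm = 1), so the single block has size am = 3 → block sizes [3]

Assembling the blocks gives a Jordan form
J =
  [4, 1, 0]
  [0, 4, 1]
  [0, 0, 4]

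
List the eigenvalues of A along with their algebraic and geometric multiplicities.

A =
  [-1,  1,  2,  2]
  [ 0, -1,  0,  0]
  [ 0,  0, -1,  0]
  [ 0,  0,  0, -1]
λ = -1: alg = 4, geom = 3

Step 1 — factor the characteristic polynomial to read off the algebraic multiplicities:
  χ_A(x) = (x + 1)^4

Step 2 — compute geometric multiplicities via the rank-nullity identity g(λ) = n − rank(A − λI):
  rank(A − (-1)·I) = 1, so dim ker(A − (-1)·I) = n − 1 = 3

Summary:
  λ = -1: algebraic multiplicity = 4, geometric multiplicity = 3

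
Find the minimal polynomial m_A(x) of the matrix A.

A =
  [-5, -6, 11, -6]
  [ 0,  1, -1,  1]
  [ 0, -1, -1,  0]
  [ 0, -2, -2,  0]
x^4 + 5*x^3

The characteristic polynomial is χ_A(x) = x^3*(x + 5), so the eigenvalues are known. The minimal polynomial is
  m_A(x) = Π_λ (x − λ)^{k_λ}
where k_λ is the size of the *largest* Jordan block for λ (equivalently, the smallest k with (A − λI)^k v = 0 for every generalised eigenvector v of λ).

  λ = -5: largest Jordan block has size 1, contributing (x + 5)
  λ = 0: largest Jordan block has size 3, contributing (x − 0)^3

So m_A(x) = x^3*(x + 5) = x^4 + 5*x^3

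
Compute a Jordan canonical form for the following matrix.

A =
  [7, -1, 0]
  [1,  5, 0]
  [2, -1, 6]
J_3(6)

The characteristic polynomial is
  det(x·I − A) = x^3 - 18*x^2 + 108*x - 216 = (x - 6)^3

Eigenvalues and multiplicities (the geometric multiplicity of λ is n − rank(A − λI), which equals the number of Jordan blocks for λ):
  λ = 6: algebraic multiplicity = 3, geometric multiplicity = 1

Determining the block sizes for each eigenvalue:
  λ = 6: one block (gm = 1), so the single block has size am = 3 → block sizes [3]

Assembling the blocks gives a Jordan form
J =
  [6, 1, 0]
  [0, 6, 1]
  [0, 0, 6]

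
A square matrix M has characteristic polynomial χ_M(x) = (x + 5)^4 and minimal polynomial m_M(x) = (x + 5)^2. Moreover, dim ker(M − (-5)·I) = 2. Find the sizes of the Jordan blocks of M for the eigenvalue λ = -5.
Block sizes for λ = -5: [2, 2]

Step 1 — from the characteristic polynomial, algebraic multiplicity of λ = -5 is 4. From dim ker(M − (-5)·I) = 2, there are exactly 2 Jordan blocks for λ = -5.
Step 2 — from the minimal polynomial, the factor (x + 5)^2 tells us the largest block for λ = -5 has size 2.
Step 3 — with total size 4, 2 blocks, and largest block 2, the block sizes (in nonincreasing order) are [2, 2].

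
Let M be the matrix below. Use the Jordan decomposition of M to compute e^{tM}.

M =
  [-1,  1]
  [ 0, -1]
e^{tM} =
  [exp(-t), t*exp(-t)]
  [0, exp(-t)]

Strategy: write M = P · J · P⁻¹ where J is a Jordan canonical form, so e^{tM} = P · e^{tJ} · P⁻¹, and e^{tJ} can be computed block-by-block.

M has Jordan form
J =
  [-1,  1]
  [ 0, -1]
(up to reordering of blocks).

Per-block formulas:
  For a 2×2 Jordan block J_2(-1): exp(t · J_2(-1)) = e^(-1t)·(I + t·N), where N is the 2×2 nilpotent shift.

After assembling e^{tJ} and conjugating by P, we get:

e^{tM} =
  [exp(-t), t*exp(-t)]
  [0, exp(-t)]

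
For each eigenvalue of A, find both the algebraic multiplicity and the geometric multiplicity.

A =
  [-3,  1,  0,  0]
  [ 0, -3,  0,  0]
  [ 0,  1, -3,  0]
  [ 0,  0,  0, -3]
λ = -3: alg = 4, geom = 3

Step 1 — factor the characteristic polynomial to read off the algebraic multiplicities:
  χ_A(x) = (x + 3)^4

Step 2 — compute geometric multiplicities via the rank-nullity identity g(λ) = n − rank(A − λI):
  rank(A − (-3)·I) = 1, so dim ker(A − (-3)·I) = n − 1 = 3

Summary:
  λ = -3: algebraic multiplicity = 4, geometric multiplicity = 3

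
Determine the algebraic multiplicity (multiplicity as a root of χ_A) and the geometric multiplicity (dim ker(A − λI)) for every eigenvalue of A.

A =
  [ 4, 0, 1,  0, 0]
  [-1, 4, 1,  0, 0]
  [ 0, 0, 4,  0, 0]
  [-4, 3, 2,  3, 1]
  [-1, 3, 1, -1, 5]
λ = 4: alg = 5, geom = 2

Step 1 — factor the characteristic polynomial to read off the algebraic multiplicities:
  χ_A(x) = (x - 4)^5

Step 2 — compute geometric multiplicities via the rank-nullity identity g(λ) = n − rank(A − λI):
  rank(A − (4)·I) = 3, so dim ker(A − (4)·I) = n − 3 = 2

Summary:
  λ = 4: algebraic multiplicity = 5, geometric multiplicity = 2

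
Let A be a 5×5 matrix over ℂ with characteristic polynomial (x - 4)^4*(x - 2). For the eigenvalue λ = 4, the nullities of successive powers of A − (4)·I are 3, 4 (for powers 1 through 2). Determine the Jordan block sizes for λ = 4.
Block sizes for λ = 4: [2, 1, 1]

From the dimensions of kernels of powers, the number of Jordan blocks of size at least j is d_j − d_{j−1} where d_j = dim ker(N^j) (with d_0 = 0). Computing the differences gives [3, 1].
The number of blocks of size exactly k is (#blocks of size ≥ k) − (#blocks of size ≥ k + 1), so the partition is: 2 block(s) of size 1, 1 block(s) of size 2.
In nonincreasing order the block sizes are [2, 1, 1].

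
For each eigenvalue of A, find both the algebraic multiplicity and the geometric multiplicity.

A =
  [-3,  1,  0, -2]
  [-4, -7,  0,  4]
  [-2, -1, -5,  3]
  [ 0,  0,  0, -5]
λ = -5: alg = 4, geom = 2

Step 1 — factor the characteristic polynomial to read off the algebraic multiplicities:
  χ_A(x) = (x + 5)^4

Step 2 — compute geometric multiplicities via the rank-nullity identity g(λ) = n − rank(A − λI):
  rank(A − (-5)·I) = 2, so dim ker(A − (-5)·I) = n − 2 = 2

Summary:
  λ = -5: algebraic multiplicity = 4, geometric multiplicity = 2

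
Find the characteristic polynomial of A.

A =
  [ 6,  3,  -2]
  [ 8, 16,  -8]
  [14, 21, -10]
x^3 - 12*x^2 + 48*x - 64

Expanding det(x·I − A) (e.g. by cofactor expansion or by noting that A is similar to its Jordan form J, which has the same characteristic polynomial as A) gives
  χ_A(x) = x^3 - 12*x^2 + 48*x - 64
which factors as (x - 4)^3. The eigenvalues (with algebraic multiplicities) are λ = 4 with multiplicity 3.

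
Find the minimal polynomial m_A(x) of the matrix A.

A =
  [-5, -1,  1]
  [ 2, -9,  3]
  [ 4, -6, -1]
x^3 + 15*x^2 + 75*x + 125

The characteristic polynomial is χ_A(x) = (x + 5)^3, so the eigenvalues are known. The minimal polynomial is
  m_A(x) = Π_λ (x − λ)^{k_λ}
where k_λ is the size of the *largest* Jordan block for λ (equivalently, the smallest k with (A − λI)^k v = 0 for every generalised eigenvector v of λ).

  λ = -5: largest Jordan block has size 3, contributing (x + 5)^3

So m_A(x) = (x + 5)^3 = x^3 + 15*x^2 + 75*x + 125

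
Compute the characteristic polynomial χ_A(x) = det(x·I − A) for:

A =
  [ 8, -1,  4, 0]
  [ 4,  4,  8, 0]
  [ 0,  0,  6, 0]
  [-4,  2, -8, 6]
x^4 - 24*x^3 + 216*x^2 - 864*x + 1296

Expanding det(x·I − A) (e.g. by cofactor expansion or by noting that A is similar to its Jordan form J, which has the same characteristic polynomial as A) gives
  χ_A(x) = x^4 - 24*x^3 + 216*x^2 - 864*x + 1296
which factors as (x - 6)^4. The eigenvalues (with algebraic multiplicities) are λ = 6 with multiplicity 4.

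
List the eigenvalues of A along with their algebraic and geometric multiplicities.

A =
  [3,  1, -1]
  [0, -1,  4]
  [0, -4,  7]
λ = 3: alg = 3, geom = 2

Step 1 — factor the characteristic polynomial to read off the algebraic multiplicities:
  χ_A(x) = (x - 3)^3

Step 2 — compute geometric multiplicities via the rank-nullity identity g(λ) = n − rank(A − λI):
  rank(A − (3)·I) = 1, so dim ker(A − (3)·I) = n − 1 = 2

Summary:
  λ = 3: algebraic multiplicity = 3, geometric multiplicity = 2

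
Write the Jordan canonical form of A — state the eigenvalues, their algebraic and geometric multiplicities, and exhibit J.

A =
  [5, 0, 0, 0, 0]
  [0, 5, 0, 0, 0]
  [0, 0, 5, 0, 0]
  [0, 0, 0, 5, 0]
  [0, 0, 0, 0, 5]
J_1(5) ⊕ J_1(5) ⊕ J_1(5) ⊕ J_1(5) ⊕ J_1(5)

The characteristic polynomial is
  det(x·I − A) = x^5 - 25*x^4 + 250*x^3 - 1250*x^2 + 3125*x - 3125 = (x - 5)^5

Eigenvalues and multiplicities (the geometric multiplicity of λ is n − rank(A − λI), which equals the number of Jordan blocks for λ):
  λ = 5: algebraic multiplicity = 5, geometric multiplicity = 5

Determining the block sizes for each eigenvalue:
  λ = 5: gm = am = 5, so every block has size 1 → block sizes [1, 1, 1, 1, 1]

Assembling the blocks gives a Jordan form
J =
  [5, 0, 0, 0, 0]
  [0, 5, 0, 0, 0]
  [0, 0, 5, 0, 0]
  [0, 0, 0, 5, 0]
  [0, 0, 0, 0, 5]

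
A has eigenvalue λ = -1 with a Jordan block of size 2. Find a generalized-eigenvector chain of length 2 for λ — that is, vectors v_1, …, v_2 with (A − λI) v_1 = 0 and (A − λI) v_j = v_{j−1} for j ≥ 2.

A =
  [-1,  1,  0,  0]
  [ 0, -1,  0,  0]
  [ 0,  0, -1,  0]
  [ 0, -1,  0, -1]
A Jordan chain for λ = -1 of length 2:
v_1 = (1, 0, 0, -1)ᵀ
v_2 = (0, 1, 0, 0)ᵀ

Let N = A − (-1)·I. We want v_2 with N^2 v_2 = 0 but N^1 v_2 ≠ 0; then v_{j-1} := N · v_j for j = 2, …, 2.

Pick v_2 = (0, 1, 0, 0)ᵀ.
Then v_1 = N · v_2 = (1, 0, 0, -1)ᵀ.

Sanity check: (A − (-1)·I) v_1 = (0, 0, 0, 0)ᵀ = 0. ✓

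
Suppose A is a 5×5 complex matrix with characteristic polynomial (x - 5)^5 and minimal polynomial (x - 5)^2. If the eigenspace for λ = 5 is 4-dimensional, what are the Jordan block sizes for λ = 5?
Block sizes for λ = 5: [2, 1, 1, 1]

Step 1 — from the characteristic polynomial, algebraic multiplicity of λ = 5 is 5. From dim ker(A − (5)·I) = 4, there are exactly 4 Jordan blocks for λ = 5.
Step 2 — from the minimal polynomial, the factor (x − 5)^2 tells us the largest block for λ = 5 has size 2.
Step 3 — with total size 5, 4 blocks, and largest block 2, the block sizes (in nonincreasing order) are [2, 1, 1, 1].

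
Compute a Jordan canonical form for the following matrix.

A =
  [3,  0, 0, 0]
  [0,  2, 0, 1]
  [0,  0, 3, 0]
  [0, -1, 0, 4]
J_2(3) ⊕ J_1(3) ⊕ J_1(3)

The characteristic polynomial is
  det(x·I − A) = x^4 - 12*x^3 + 54*x^2 - 108*x + 81 = (x - 3)^4

Eigenvalues and multiplicities (the geometric multiplicity of λ is n − rank(A − λI), which equals the number of Jordan blocks for λ):
  λ = 3: algebraic multiplicity = 4, geometric multiplicity = 3

Determining the block sizes for each eigenvalue:
  λ = 3: 3 blocks summing to 4 forces exactly one block of size 2 and the rest size 1 → block sizes [2, 1, 1]

Assembling the blocks gives a Jordan form
J =
  [3, 1, 0, 0]
  [0, 3, 0, 0]
  [0, 0, 3, 0]
  [0, 0, 0, 3]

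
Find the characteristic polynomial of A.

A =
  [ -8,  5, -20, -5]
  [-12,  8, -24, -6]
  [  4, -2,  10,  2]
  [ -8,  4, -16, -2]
x^4 - 8*x^3 + 24*x^2 - 32*x + 16

Expanding det(x·I − A) (e.g. by cofactor expansion or by noting that A is similar to its Jordan form J, which has the same characteristic polynomial as A) gives
  χ_A(x) = x^4 - 8*x^3 + 24*x^2 - 32*x + 16
which factors as (x - 2)^4. The eigenvalues (with algebraic multiplicities) are λ = 2 with multiplicity 4.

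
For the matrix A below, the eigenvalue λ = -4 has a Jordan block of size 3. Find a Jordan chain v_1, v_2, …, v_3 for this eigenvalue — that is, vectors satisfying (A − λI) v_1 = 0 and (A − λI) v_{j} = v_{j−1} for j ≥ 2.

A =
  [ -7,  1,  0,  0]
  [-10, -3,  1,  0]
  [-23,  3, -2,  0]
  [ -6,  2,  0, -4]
A Jordan chain for λ = -4 of length 3:
v_1 = (-1, -3, -7, -2)ᵀ
v_2 = (-3, -10, -23, -6)ᵀ
v_3 = (1, 0, 0, 0)ᵀ

Let N = A − (-4)·I. We want v_3 with N^3 v_3 = 0 but N^2 v_3 ≠ 0; then v_{j-1} := N · v_j for j = 3, …, 2.

Pick v_3 = (1, 0, 0, 0)ᵀ.
Then v_2 = N · v_3 = (-3, -10, -23, -6)ᵀ.
Then v_1 = N · v_2 = (-1, -3, -7, -2)ᵀ.

Sanity check: (A − (-4)·I) v_1 = (0, 0, 0, 0)ᵀ = 0. ✓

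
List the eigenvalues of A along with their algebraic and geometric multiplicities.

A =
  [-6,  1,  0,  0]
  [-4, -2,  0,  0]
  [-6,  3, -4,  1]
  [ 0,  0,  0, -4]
λ = -4: alg = 4, geom = 2

Step 1 — factor the characteristic polynomial to read off the algebraic multiplicities:
  χ_A(x) = (x + 4)^4

Step 2 — compute geometric multiplicities via the rank-nullity identity g(λ) = n − rank(A − λI):
  rank(A − (-4)·I) = 2, so dim ker(A − (-4)·I) = n − 2 = 2

Summary:
  λ = -4: algebraic multiplicity = 4, geometric multiplicity = 2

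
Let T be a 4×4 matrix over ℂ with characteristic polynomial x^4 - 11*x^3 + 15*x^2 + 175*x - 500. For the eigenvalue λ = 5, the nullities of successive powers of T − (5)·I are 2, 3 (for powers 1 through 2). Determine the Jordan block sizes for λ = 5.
Block sizes for λ = 5: [2, 1]

From the dimensions of kernels of powers, the number of Jordan blocks of size at least j is d_j − d_{j−1} where d_j = dim ker(N^j) (with d_0 = 0). Computing the differences gives [2, 1].
The number of blocks of size exactly k is (#blocks of size ≥ k) − (#blocks of size ≥ k + 1), so the partition is: 1 block(s) of size 1, 1 block(s) of size 2.
In nonincreasing order the block sizes are [2, 1].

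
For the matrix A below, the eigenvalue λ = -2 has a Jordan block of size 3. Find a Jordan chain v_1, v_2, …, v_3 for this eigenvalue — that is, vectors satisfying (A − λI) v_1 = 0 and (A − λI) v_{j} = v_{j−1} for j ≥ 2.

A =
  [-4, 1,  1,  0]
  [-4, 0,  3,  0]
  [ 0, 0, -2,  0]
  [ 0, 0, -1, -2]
A Jordan chain for λ = -2 of length 3:
v_1 = (1, 2, 0, 0)ᵀ
v_2 = (1, 3, 0, -1)ᵀ
v_3 = (0, 0, 1, 0)ᵀ

Let N = A − (-2)·I. We want v_3 with N^3 v_3 = 0 but N^2 v_3 ≠ 0; then v_{j-1} := N · v_j for j = 3, …, 2.

Pick v_3 = (0, 0, 1, 0)ᵀ.
Then v_2 = N · v_3 = (1, 3, 0, -1)ᵀ.
Then v_1 = N · v_2 = (1, 2, 0, 0)ᵀ.

Sanity check: (A − (-2)·I) v_1 = (0, 0, 0, 0)ᵀ = 0. ✓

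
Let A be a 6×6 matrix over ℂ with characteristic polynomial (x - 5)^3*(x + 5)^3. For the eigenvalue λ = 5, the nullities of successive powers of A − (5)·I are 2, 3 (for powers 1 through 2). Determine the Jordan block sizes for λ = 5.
Block sizes for λ = 5: [2, 1]

From the dimensions of kernels of powers, the number of Jordan blocks of size at least j is d_j − d_{j−1} where d_j = dim ker(N^j) (with d_0 = 0). Computing the differences gives [2, 1].
The number of blocks of size exactly k is (#blocks of size ≥ k) − (#blocks of size ≥ k + 1), so the partition is: 1 block(s) of size 1, 1 block(s) of size 2.
In nonincreasing order the block sizes are [2, 1].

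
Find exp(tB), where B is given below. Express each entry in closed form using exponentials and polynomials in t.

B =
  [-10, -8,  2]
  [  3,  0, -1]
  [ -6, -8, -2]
e^{tB} =
  [-6*t*exp(-4*t) + exp(-4*t), -8*t*exp(-4*t), 2*t*exp(-4*t)]
  [3*t*exp(-4*t), 4*t*exp(-4*t) + exp(-4*t), -t*exp(-4*t)]
  [-6*t*exp(-4*t), -8*t*exp(-4*t), 2*t*exp(-4*t) + exp(-4*t)]

Strategy: write B = P · J · P⁻¹ where J is a Jordan canonical form, so e^{tB} = P · e^{tJ} · P⁻¹, and e^{tJ} can be computed block-by-block.

B has Jordan form
J =
  [-4,  1,  0]
  [ 0, -4,  0]
  [ 0,  0, -4]
(up to reordering of blocks).

Per-block formulas:
  For a 1×1 block at λ = -4: exp(t · [-4]) = [e^(-4t)].
  For a 2×2 Jordan block J_2(-4): exp(t · J_2(-4)) = e^(-4t)·(I + t·N), where N is the 2×2 nilpotent shift.

After assembling e^{tJ} and conjugating by P, we get:

e^{tB} =
  [-6*t*exp(-4*t) + exp(-4*t), -8*t*exp(-4*t), 2*t*exp(-4*t)]
  [3*t*exp(-4*t), 4*t*exp(-4*t) + exp(-4*t), -t*exp(-4*t)]
  [-6*t*exp(-4*t), -8*t*exp(-4*t), 2*t*exp(-4*t) + exp(-4*t)]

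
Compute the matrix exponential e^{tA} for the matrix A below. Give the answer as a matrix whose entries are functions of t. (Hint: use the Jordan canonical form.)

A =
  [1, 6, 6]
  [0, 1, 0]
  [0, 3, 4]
e^{tA} =
  [exp(t), 2*exp(4*t) - 2*exp(t), 2*exp(4*t) - 2*exp(t)]
  [0, exp(t), 0]
  [0, exp(4*t) - exp(t), exp(4*t)]

Strategy: write A = P · J · P⁻¹ where J is a Jordan canonical form, so e^{tA} = P · e^{tJ} · P⁻¹, and e^{tJ} can be computed block-by-block.

A has Jordan form
J =
  [1, 0, 0]
  [0, 1, 0]
  [0, 0, 4]
(up to reordering of blocks).

Per-block formulas:
  For a 1×1 block at λ = 1: exp(t · [1]) = [e^(1t)].
  For a 1×1 block at λ = 4: exp(t · [4]) = [e^(4t)].

After assembling e^{tJ} and conjugating by P, we get:

e^{tA} =
  [exp(t), 2*exp(4*t) - 2*exp(t), 2*exp(4*t) - 2*exp(t)]
  [0, exp(t), 0]
  [0, exp(4*t) - exp(t), exp(4*t)]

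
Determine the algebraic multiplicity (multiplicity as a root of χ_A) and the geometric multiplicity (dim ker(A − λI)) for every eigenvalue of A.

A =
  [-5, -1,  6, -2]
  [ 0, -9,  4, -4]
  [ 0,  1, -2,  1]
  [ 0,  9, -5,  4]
λ = -5: alg = 2, geom = 1; λ = -1: alg = 2, geom = 1

Step 1 — factor the characteristic polynomial to read off the algebraic multiplicities:
  χ_A(x) = (x + 1)^2*(x + 5)^2

Step 2 — compute geometric multiplicities via the rank-nullity identity g(λ) = n − rank(A − λI):
  rank(A − (-5)·I) = 3, so dim ker(A − (-5)·I) = n − 3 = 1
  rank(A − (-1)·I) = 3, so dim ker(A − (-1)·I) = n − 3 = 1

Summary:
  λ = -5: algebraic multiplicity = 2, geometric multiplicity = 1
  λ = -1: algebraic multiplicity = 2, geometric multiplicity = 1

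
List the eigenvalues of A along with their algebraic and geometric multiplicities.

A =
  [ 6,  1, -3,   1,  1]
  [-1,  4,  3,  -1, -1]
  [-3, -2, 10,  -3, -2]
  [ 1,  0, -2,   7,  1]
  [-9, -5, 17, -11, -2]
λ = 5: alg = 5, geom = 2

Step 1 — factor the characteristic polynomial to read off the algebraic multiplicities:
  χ_A(x) = (x - 5)^5

Step 2 — compute geometric multiplicities via the rank-nullity identity g(λ) = n − rank(A − λI):
  rank(A − (5)·I) = 3, so dim ker(A − (5)·I) = n − 3 = 2

Summary:
  λ = 5: algebraic multiplicity = 5, geometric multiplicity = 2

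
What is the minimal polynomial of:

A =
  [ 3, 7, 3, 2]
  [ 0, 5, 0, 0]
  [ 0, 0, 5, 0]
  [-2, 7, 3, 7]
x^2 - 10*x + 25

The characteristic polynomial is χ_A(x) = (x - 5)^4, so the eigenvalues are known. The minimal polynomial is
  m_A(x) = Π_λ (x − λ)^{k_λ}
where k_λ is the size of the *largest* Jordan block for λ (equivalently, the smallest k with (A − λI)^k v = 0 for every generalised eigenvector v of λ).

  λ = 5: largest Jordan block has size 2, contributing (x − 5)^2

So m_A(x) = (x - 5)^2 = x^2 - 10*x + 25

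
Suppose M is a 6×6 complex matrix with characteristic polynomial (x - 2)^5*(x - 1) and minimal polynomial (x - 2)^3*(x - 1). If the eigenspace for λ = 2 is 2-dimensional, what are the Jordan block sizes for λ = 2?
Block sizes for λ = 2: [3, 2]

Step 1 — from the characteristic polynomial, algebraic multiplicity of λ = 2 is 5. From dim ker(M − (2)·I) = 2, there are exactly 2 Jordan blocks for λ = 2.
Step 2 — from the minimal polynomial, the factor (x − 2)^3 tells us the largest block for λ = 2 has size 3.
Step 3 — with total size 5, 2 blocks, and largest block 3, the block sizes (in nonincreasing order) are [3, 2].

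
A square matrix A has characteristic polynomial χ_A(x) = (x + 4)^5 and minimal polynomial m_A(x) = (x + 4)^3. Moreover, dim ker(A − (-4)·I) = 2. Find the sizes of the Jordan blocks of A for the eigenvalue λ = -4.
Block sizes for λ = -4: [3, 2]

Step 1 — from the characteristic polynomial, algebraic multiplicity of λ = -4 is 5. From dim ker(A − (-4)·I) = 2, there are exactly 2 Jordan blocks for λ = -4.
Step 2 — from the minimal polynomial, the factor (x + 4)^3 tells us the largest block for λ = -4 has size 3.
Step 3 — with total size 5, 2 blocks, and largest block 3, the block sizes (in nonincreasing order) are [3, 2].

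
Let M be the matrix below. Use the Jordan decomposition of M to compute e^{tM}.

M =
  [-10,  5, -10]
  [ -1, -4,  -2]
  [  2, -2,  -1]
e^{tM} =
  [-5*t*exp(-5*t) + exp(-5*t), 5*t*exp(-5*t), -10*t*exp(-5*t)]
  [-t*exp(-5*t), t*exp(-5*t) + exp(-5*t), -2*t*exp(-5*t)]
  [2*t*exp(-5*t), -2*t*exp(-5*t), 4*t*exp(-5*t) + exp(-5*t)]

Strategy: write M = P · J · P⁻¹ where J is a Jordan canonical form, so e^{tM} = P · e^{tJ} · P⁻¹, and e^{tJ} can be computed block-by-block.

M has Jordan form
J =
  [-5,  1,  0]
  [ 0, -5,  0]
  [ 0,  0, -5]
(up to reordering of blocks).

Per-block formulas:
  For a 1×1 block at λ = -5: exp(t · [-5]) = [e^(-5t)].
  For a 2×2 Jordan block J_2(-5): exp(t · J_2(-5)) = e^(-5t)·(I + t·N), where N is the 2×2 nilpotent shift.

After assembling e^{tJ} and conjugating by P, we get:

e^{tM} =
  [-5*t*exp(-5*t) + exp(-5*t), 5*t*exp(-5*t), -10*t*exp(-5*t)]
  [-t*exp(-5*t), t*exp(-5*t) + exp(-5*t), -2*t*exp(-5*t)]
  [2*t*exp(-5*t), -2*t*exp(-5*t), 4*t*exp(-5*t) + exp(-5*t)]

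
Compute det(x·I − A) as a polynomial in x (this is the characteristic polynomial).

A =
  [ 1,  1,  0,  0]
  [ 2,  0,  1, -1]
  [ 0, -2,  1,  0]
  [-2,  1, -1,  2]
x^4 - 4*x^3 + 6*x^2 - 4*x + 1

Expanding det(x·I − A) (e.g. by cofactor expansion or by noting that A is similar to its Jordan form J, which has the same characteristic polynomial as A) gives
  χ_A(x) = x^4 - 4*x^3 + 6*x^2 - 4*x + 1
which factors as (x - 1)^4. The eigenvalues (with algebraic multiplicities) are λ = 1 with multiplicity 4.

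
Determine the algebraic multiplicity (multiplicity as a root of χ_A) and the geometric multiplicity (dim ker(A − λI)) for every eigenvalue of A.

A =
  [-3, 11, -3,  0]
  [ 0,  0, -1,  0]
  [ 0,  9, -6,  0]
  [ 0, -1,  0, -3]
λ = -3: alg = 4, geom = 2

Step 1 — factor the characteristic polynomial to read off the algebraic multiplicities:
  χ_A(x) = (x + 3)^4

Step 2 — compute geometric multiplicities via the rank-nullity identity g(λ) = n − rank(A − λI):
  rank(A − (-3)·I) = 2, so dim ker(A − (-3)·I) = n − 2 = 2

Summary:
  λ = -3: algebraic multiplicity = 4, geometric multiplicity = 2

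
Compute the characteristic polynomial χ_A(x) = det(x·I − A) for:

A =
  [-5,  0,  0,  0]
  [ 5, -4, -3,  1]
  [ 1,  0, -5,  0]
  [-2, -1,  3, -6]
x^4 + 20*x^3 + 150*x^2 + 500*x + 625

Expanding det(x·I − A) (e.g. by cofactor expansion or by noting that A is similar to its Jordan form J, which has the same characteristic polynomial as A) gives
  χ_A(x) = x^4 + 20*x^3 + 150*x^2 + 500*x + 625
which factors as (x + 5)^4. The eigenvalues (with algebraic multiplicities) are λ = -5 with multiplicity 4.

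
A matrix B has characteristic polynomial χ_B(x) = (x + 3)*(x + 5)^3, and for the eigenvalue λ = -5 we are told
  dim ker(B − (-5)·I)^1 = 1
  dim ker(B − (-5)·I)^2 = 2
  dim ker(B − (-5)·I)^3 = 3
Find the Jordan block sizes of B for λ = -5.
Block sizes for λ = -5: [3]

From the dimensions of kernels of powers, the number of Jordan blocks of size at least j is d_j − d_{j−1} where d_j = dim ker(N^j) (with d_0 = 0). Computing the differences gives [1, 1, 1].
The number of blocks of size exactly k is (#blocks of size ≥ k) − (#blocks of size ≥ k + 1), so the partition is: 1 block(s) of size 3.
In nonincreasing order the block sizes are [3].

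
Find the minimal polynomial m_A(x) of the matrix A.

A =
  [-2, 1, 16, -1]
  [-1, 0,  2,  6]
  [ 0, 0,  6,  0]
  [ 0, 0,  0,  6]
x^3 - 4*x^2 - 11*x - 6

The characteristic polynomial is χ_A(x) = (x - 6)^2*(x + 1)^2, so the eigenvalues are known. The minimal polynomial is
  m_A(x) = Π_λ (x − λ)^{k_λ}
where k_λ is the size of the *largest* Jordan block for λ (equivalently, the smallest k with (A − λI)^k v = 0 for every generalised eigenvector v of λ).

  λ = -1: largest Jordan block has size 2, contributing (x + 1)^2
  λ = 6: largest Jordan block has size 1, contributing (x − 6)

So m_A(x) = (x - 6)*(x + 1)^2 = x^3 - 4*x^2 - 11*x - 6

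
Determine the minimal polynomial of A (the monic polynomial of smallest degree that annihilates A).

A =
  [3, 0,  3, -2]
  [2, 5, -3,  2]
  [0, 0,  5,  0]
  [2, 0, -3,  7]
x^2 - 10*x + 25

The characteristic polynomial is χ_A(x) = (x - 5)^4, so the eigenvalues are known. The minimal polynomial is
  m_A(x) = Π_λ (x − λ)^{k_λ}
where k_λ is the size of the *largest* Jordan block for λ (equivalently, the smallest k with (A − λI)^k v = 0 for every generalised eigenvector v of λ).

  λ = 5: largest Jordan block has size 2, contributing (x − 5)^2

So m_A(x) = (x - 5)^2 = x^2 - 10*x + 25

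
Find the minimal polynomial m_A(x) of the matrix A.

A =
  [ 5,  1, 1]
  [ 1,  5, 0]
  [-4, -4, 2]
x^3 - 12*x^2 + 48*x - 64

The characteristic polynomial is χ_A(x) = (x - 4)^3, so the eigenvalues are known. The minimal polynomial is
  m_A(x) = Π_λ (x − λ)^{k_λ}
where k_λ is the size of the *largest* Jordan block for λ (equivalently, the smallest k with (A − λI)^k v = 0 for every generalised eigenvector v of λ).

  λ = 4: largest Jordan block has size 3, contributing (x − 4)^3

So m_A(x) = (x - 4)^3 = x^3 - 12*x^2 + 48*x - 64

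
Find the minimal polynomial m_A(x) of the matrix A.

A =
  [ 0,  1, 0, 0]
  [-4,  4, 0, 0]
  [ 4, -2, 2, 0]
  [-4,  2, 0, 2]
x^2 - 4*x + 4

The characteristic polynomial is χ_A(x) = (x - 2)^4, so the eigenvalues are known. The minimal polynomial is
  m_A(x) = Π_λ (x − λ)^{k_λ}
where k_λ is the size of the *largest* Jordan block for λ (equivalently, the smallest k with (A − λI)^k v = 0 for every generalised eigenvector v of λ).

  λ = 2: largest Jordan block has size 2, contributing (x − 2)^2

So m_A(x) = (x - 2)^2 = x^2 - 4*x + 4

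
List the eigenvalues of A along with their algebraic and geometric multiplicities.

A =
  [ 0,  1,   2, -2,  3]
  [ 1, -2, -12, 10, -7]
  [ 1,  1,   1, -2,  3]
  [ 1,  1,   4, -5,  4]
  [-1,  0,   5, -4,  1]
λ = -1: alg = 5, geom = 2

Step 1 — factor the characteristic polynomial to read off the algebraic multiplicities:
  χ_A(x) = (x + 1)^5

Step 2 — compute geometric multiplicities via the rank-nullity identity g(λ) = n − rank(A − λI):
  rank(A − (-1)·I) = 3, so dim ker(A − (-1)·I) = n − 3 = 2

Summary:
  λ = -1: algebraic multiplicity = 5, geometric multiplicity = 2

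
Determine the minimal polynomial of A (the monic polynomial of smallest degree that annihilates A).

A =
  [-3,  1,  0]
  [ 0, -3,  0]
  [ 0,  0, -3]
x^2 + 6*x + 9

The characteristic polynomial is χ_A(x) = (x + 3)^3, so the eigenvalues are known. The minimal polynomial is
  m_A(x) = Π_λ (x − λ)^{k_λ}
where k_λ is the size of the *largest* Jordan block for λ (equivalently, the smallest k with (A − λI)^k v = 0 for every generalised eigenvector v of λ).

  λ = -3: largest Jordan block has size 2, contributing (x + 3)^2

So m_A(x) = (x + 3)^2 = x^2 + 6*x + 9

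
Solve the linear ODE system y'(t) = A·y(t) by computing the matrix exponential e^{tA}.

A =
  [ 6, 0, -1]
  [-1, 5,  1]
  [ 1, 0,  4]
e^{tA} =
  [t*exp(5*t) + exp(5*t), 0, -t*exp(5*t)]
  [-t*exp(5*t), exp(5*t), t*exp(5*t)]
  [t*exp(5*t), 0, -t*exp(5*t) + exp(5*t)]

Strategy: write A = P · J · P⁻¹ where J is a Jordan canonical form, so e^{tA} = P · e^{tJ} · P⁻¹, and e^{tJ} can be computed block-by-block.

A has Jordan form
J =
  [5, 1, 0]
  [0, 5, 0]
  [0, 0, 5]
(up to reordering of blocks).

Per-block formulas:
  For a 1×1 block at λ = 5: exp(t · [5]) = [e^(5t)].
  For a 2×2 Jordan block J_2(5): exp(t · J_2(5)) = e^(5t)·(I + t·N), where N is the 2×2 nilpotent shift.

After assembling e^{tJ} and conjugating by P, we get:

e^{tA} =
  [t*exp(5*t) + exp(5*t), 0, -t*exp(5*t)]
  [-t*exp(5*t), exp(5*t), t*exp(5*t)]
  [t*exp(5*t), 0, -t*exp(5*t) + exp(5*t)]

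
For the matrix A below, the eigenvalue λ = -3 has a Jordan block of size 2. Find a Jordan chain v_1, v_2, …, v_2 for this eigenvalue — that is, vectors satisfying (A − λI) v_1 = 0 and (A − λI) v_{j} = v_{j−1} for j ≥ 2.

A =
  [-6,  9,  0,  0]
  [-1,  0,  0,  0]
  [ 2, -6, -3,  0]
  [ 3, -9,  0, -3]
A Jordan chain for λ = -3 of length 2:
v_1 = (-3, -1, 2, 3)ᵀ
v_2 = (1, 0, 0, 0)ᵀ

Let N = A − (-3)·I. We want v_2 with N^2 v_2 = 0 but N^1 v_2 ≠ 0; then v_{j-1} := N · v_j for j = 2, …, 2.

Pick v_2 = (1, 0, 0, 0)ᵀ.
Then v_1 = N · v_2 = (-3, -1, 2, 3)ᵀ.

Sanity check: (A − (-3)·I) v_1 = (0, 0, 0, 0)ᵀ = 0. ✓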